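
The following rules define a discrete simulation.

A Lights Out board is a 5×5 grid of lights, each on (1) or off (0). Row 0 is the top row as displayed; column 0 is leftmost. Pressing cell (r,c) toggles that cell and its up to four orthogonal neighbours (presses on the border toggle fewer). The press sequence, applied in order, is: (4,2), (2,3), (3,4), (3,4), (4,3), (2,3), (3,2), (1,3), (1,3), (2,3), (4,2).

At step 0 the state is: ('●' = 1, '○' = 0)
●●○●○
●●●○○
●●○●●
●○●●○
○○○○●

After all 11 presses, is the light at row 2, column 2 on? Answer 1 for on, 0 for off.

step 0: ●●○●○
●●●○○
●●○●●
●○●●○
○○○○●
step 1: ●●○●○
●●●○○
●●○●●
●○○●○
○●●●●
step 2: ●●○●○
●●●●○
●●●○○
●○○○○
○●●●●
step 3: ●●○●○
●●●●○
●●●○●
●○○●●
○●●●○
step 4: ●●○●○
●●●●○
●●●○○
●○○○○
○●●●●
step 5: ●●○●○
●●●●○
●●●○○
●○○●○
○●○○○
step 6: ●●○●○
●●●○○
●●○●●
●○○○○
○●○○○
step 7: ●●○●○
●●●○○
●●●●●
●●●●○
○●●○○
step 8: ●●○○○
●●○●●
●●●○●
●●●●○
○●●○○
step 9: ●●○●○
●●●○○
●●●●●
●●●●○
○●●○○
step 10: ●●○●○
●●●●○
●●○○○
●●●○○
○●●○○
step 11: ●●○●○
●●●●○
●●○○○
●●○○○
○○○●○

0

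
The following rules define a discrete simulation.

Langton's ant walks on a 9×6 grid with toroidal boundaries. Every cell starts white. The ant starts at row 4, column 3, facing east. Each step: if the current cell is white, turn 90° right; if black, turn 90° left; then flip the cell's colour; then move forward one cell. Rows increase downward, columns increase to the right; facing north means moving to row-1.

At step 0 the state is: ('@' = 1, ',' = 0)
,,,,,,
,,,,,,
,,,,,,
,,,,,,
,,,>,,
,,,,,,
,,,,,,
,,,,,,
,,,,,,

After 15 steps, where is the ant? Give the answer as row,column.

4,2

step 0: ,,,,,,
,,,,,,
,,,,,,
,,,,,,
,,,>,,
,,,,,,
,,,,,,
,,,,,,
,,,,,,
step 1: ,,,,,,
,,,,,,
,,,,,,
,,,,,,
,,,@,,
,,,v,,
,,,,,,
,,,,,,
,,,,,,
step 2: ,,,,,,
,,,,,,
,,,,,,
,,,,,,
,,,@,,
,,<@,,
,,,,,,
,,,,,,
,,,,,,
step 3: ,,,,,,
,,,,,,
,,,,,,
,,,,,,
,,^@,,
,,@@,,
,,,,,,
,,,,,,
,,,,,,
step 4: ,,,,,,
,,,,,,
,,,,,,
,,,,,,
,,@>,,
,,@@,,
,,,,,,
,,,,,,
,,,,,,
step 5: ,,,,,,
,,,,,,
,,,,,,
,,,^,,
,,@,,,
,,@@,,
,,,,,,
,,,,,,
,,,,,,
step 6: ,,,,,,
,,,,,,
,,,,,,
,,,@>,
,,@,,,
,,@@,,
,,,,,,
,,,,,,
,,,,,,
step 7: ,,,,,,
,,,,,,
,,,,,,
,,,@@,
,,@,v,
,,@@,,
,,,,,,
,,,,,,
,,,,,,
step 8: ,,,,,,
,,,,,,
,,,,,,
,,,@@,
,,@<@,
,,@@,,
,,,,,,
,,,,,,
,,,,,,
step 9: ,,,,,,
,,,,,,
,,,,,,
,,,^@,
,,@@@,
,,@@,,
,,,,,,
,,,,,,
,,,,,,
step 10: ,,,,,,
,,,,,,
,,,,,,
,,<,@,
,,@@@,
,,@@,,
,,,,,,
,,,,,,
,,,,,,
step 11: ,,,,,,
,,,,,,
,,^,,,
,,@,@,
,,@@@,
,,@@,,
,,,,,,
,,,,,,
,,,,,,
step 12: ,,,,,,
,,,,,,
,,@>,,
,,@,@,
,,@@@,
,,@@,,
,,,,,,
,,,,,,
,,,,,,
step 13: ,,,,,,
,,,,,,
,,@@,,
,,@v@,
,,@@@,
,,@@,,
,,,,,,
,,,,,,
,,,,,,
step 14: ,,,,,,
,,,,,,
,,@@,,
,,<@@,
,,@@@,
,,@@,,
,,,,,,
,,,,,,
,,,,,,
step 15: ,,,,,,
,,,,,,
,,@@,,
,,,@@,
,,v@@,
,,@@,,
,,,,,,
,,,,,,
,,,,,,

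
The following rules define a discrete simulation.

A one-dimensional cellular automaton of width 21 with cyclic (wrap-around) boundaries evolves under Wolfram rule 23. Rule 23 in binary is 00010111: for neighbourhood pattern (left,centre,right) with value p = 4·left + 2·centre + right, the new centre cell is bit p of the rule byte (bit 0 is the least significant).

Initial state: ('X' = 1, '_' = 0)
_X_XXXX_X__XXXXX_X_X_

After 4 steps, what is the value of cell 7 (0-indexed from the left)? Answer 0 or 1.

t=0: _X_XXXX_X__XXXXX_X_X_
t=1: XX______XXX______X_XX
t=2: __XXXXXX___XXXXXXX___
t=3: XX______XXX_______XXX
t=4: __XXXXXX___XXXXXXX___

1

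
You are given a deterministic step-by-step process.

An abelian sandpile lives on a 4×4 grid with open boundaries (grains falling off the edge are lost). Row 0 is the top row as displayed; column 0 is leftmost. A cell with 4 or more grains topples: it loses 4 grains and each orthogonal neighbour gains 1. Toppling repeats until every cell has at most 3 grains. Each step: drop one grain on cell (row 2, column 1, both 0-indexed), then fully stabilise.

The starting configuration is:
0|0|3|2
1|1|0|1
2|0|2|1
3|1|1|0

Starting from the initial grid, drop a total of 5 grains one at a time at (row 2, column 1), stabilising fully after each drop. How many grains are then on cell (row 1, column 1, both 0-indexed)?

gen 0: 0|0|3|2
1|1|0|1
2|0|2|1
3|1|1|0
gen 1: 0|0|3|2
1|1|0|1
2|1|2|1
3|1|1|0
gen 2: 0|0|3|2
1|1|0|1
2|2|2|1
3|1|1|0
gen 3: 0|0|3|2
1|1|0|1
2|3|2|1
3|1|1|0
gen 4: 0|0|3|2
1|2|0|1
3|0|3|1
3|2|1|0
gen 5: 0|0|3|2
1|2|0|1
3|1|3|1
3|2|1|0

2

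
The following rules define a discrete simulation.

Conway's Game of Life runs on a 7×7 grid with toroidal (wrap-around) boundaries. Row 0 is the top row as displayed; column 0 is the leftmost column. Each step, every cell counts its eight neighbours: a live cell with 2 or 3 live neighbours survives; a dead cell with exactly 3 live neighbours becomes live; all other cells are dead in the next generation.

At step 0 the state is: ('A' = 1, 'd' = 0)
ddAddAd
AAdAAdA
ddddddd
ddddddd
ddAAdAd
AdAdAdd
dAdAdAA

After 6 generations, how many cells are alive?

1

step 0: ddAddAd
AAdAAdA
ddddddd
ddddddd
ddAAdAd
AdAdAdd
dAdAdAA
step 1: ddddddd
AAAAAAA
Adddddd
ddddddd
dAAAAdd
Adddddd
AAdAdAA
step 2: ddddddd
AAAAAAA
AdAAAAd
dAAAddd
dAAAddd
dddddAd
AAddddA
step 3: dddAAdd
Adddddd
ddddddd
Adddddd
dAdAAdd
ddddddA
AdddddA
step 4: AdddddA
ddddddd
ddddddd
ddddddd
Adddddd
dddddAA
AddddAA
step 5: AddddAd
ddddddd
ddddddd
ddddddd
ddddddA
dddddAd
ddddddd
step 6: ddddddd
ddddddd
ddddddd
ddddddd
ddddddd
ddddddd
ddddddA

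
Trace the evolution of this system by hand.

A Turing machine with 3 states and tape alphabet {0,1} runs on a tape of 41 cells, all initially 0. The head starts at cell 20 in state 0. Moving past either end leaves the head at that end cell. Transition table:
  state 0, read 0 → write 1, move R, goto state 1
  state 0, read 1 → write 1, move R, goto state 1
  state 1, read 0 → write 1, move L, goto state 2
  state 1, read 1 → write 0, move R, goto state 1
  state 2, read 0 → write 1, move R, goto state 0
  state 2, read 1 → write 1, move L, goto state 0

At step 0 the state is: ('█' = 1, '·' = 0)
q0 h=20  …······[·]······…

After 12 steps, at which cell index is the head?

22

t=0: q0 h=20  …······[·]······…
t=1: q1 h=21  …·····█[·]······…
t=2: q2 h=20  …······[█]█·····…
t=3: q0 h=19  …······[·]██····…
t=4: q1 h=20  …·····█[█]█·····…
t=5: q1 h=21  …····█·[█]······…
t=6: q1 h=22  …···█··[·]······…
t=7: q2 h=21  …····█·[·]█·····…
t=8: q0 h=22  …···█·█[█]······…
t=9: q1 h=23  …··█·██[·]······…
t=10: q2 h=22  …···█·█[█]█·····…
t=11: q0 h=21  …····█·[█]██····…
t=12: q1 h=22  …···█·█[█]█·····…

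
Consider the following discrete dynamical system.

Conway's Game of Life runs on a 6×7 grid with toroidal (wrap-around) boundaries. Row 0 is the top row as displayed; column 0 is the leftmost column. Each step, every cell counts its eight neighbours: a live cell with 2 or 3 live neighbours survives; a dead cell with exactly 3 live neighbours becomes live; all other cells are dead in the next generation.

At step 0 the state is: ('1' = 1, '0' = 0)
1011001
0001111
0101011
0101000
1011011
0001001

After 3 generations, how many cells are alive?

0) 1011001
0001111
0101011
0101000
1011011
0001001
1) 1010000
0100000
0001001
0101000
1101011
0000000
2) 0100000
1110000
1000000
0101010
1100101
0010000
3) 1000000
1010000
1000001
0110110
1101111
0010000

16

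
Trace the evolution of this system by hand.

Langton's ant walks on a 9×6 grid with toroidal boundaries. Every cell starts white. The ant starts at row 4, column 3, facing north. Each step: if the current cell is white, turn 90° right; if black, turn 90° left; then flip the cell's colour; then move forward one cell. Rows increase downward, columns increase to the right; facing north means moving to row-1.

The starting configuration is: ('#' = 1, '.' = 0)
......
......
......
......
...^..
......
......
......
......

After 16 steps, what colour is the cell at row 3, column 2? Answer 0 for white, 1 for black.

0) ......
......
......
......
...^..
......
......
......
......
1) ......
......
......
......
...#>.
......
......
......
......
2) ......
......
......
......
...##.
....v.
......
......
......
3) ......
......
......
......
...##.
...<#.
......
......
......
4) ......
......
......
......
...^#.
...##.
......
......
......
5) ......
......
......
......
..<.#.
...##.
......
......
......
6) ......
......
......
..^...
..#.#.
...##.
......
......
......
7) ......
......
......
..#>..
..#.#.
...##.
......
......
......
8) ......
......
......
..##..
..#v#.
...##.
......
......
......
9) ......
......
......
..##..
..<##.
...##.
......
......
......
10) ......
......
......
..##..
...##.
..v##.
......
......
......
11) ......
......
......
..##..
...##.
.<###.
......
......
......
12) ......
......
......
..##..
.^.##.
.####.
......
......
......
13) ......
......
......
..##..
.#>##.
.####.
......
......
......
14) ......
......
......
..##..
.####.
.#v##.
......
......
......
15) ......
......
......
..##..
.####.
.#.>#.
......
......
......
16) ......
......
......
..##..
.##^#.
.#..#.
......
......
......

1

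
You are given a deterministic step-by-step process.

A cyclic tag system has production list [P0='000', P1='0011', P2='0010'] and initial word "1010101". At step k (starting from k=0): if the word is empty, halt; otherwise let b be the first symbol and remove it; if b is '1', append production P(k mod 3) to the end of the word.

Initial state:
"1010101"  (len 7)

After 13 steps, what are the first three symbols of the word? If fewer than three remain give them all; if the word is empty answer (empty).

000

[0] "1010101"  (len 7)
[1] "010101000"  (len 9)
[2] "10101000"  (len 8)
[3] "01010000010"  (len 11)
[4] "1010000010"  (len 10)
[5] "0100000100011"  (len 13)
[6] "100000100011"  (len 12)
[7] "00000100011000"  (len 14)
[8] "0000100011000"  (len 13)
[9] "000100011000"  (len 12)
[10] "00100011000"  (len 11)
[11] "0100011000"  (len 10)
[12] "100011000"  (len 9)
[13] "00011000000"  (len 11)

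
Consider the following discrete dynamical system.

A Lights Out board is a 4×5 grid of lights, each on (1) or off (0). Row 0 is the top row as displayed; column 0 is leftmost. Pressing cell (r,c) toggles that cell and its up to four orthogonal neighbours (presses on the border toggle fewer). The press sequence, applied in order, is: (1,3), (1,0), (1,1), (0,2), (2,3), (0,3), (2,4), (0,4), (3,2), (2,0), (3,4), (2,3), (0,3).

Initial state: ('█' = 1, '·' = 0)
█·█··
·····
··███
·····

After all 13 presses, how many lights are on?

11

0) █·█··
·····
··███
·····
1) █·██·
··███
··█·█
·····
2) ··██·
█████
█·█·█
·····
3) ·███·
···██
███·█
·····
4) ·····
··███
███·█
·····
5) ·····
··█·█
██·█·
···█·
6) ··███
··███
██·█·
···█·
7) ··███
··██·
██··█
···██
8) ··█··
··███
██··█
···██
9) ··█··
··███
███·█
·██·█
10) ··█··
█·███
··█·█
███·█
11) ··█··
█·███
··█··
████·
12) ··█··
█·█·█
···██
███··
13) ···██
█·███
···██
███··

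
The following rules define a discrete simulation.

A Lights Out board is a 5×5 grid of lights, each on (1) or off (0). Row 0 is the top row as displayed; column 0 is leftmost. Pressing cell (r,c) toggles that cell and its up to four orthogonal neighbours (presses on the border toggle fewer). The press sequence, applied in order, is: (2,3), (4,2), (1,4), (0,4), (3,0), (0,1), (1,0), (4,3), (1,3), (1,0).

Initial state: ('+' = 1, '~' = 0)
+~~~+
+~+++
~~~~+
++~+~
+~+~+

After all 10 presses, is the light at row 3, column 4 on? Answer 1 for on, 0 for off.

0

[0] +~~~+
+~+++
~~~~+
++~+~
+~+~+
[1] +~~~+
+~+~+
~~++~
++~~~
+~+~+
[2] +~~~+
+~+~+
~~++~
+++~~
++~++
[3] +~~~~
+~++~
~~+++
+++~~
++~++
[4] +~~++
+~+++
~~+++
+++~~
++~++
[5] +~~++
+~+++
+~+++
~~+~~
~+~++
[6] ~++++
+++++
+~+++
~~+~~
~+~++
[7] +++++
~~+++
~~+++
~~+~~
~+~++
[8] +++++
~~+++
~~+++
~~++~
~++~~
[9] +++~+
~~~~~
~~+~+
~~++~
~++~~
[10] ~++~+
++~~~
+~+~+
~~++~
~++~~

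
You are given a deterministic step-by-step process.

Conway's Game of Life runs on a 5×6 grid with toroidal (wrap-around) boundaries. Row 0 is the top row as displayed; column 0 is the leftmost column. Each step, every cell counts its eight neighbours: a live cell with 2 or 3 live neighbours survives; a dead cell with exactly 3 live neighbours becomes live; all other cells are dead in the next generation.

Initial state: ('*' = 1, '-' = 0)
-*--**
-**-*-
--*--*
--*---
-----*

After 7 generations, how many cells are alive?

t=0: -*--**
-**-*-
--*--*
--*---
-----*
t=1: -*****
-**-*-
--*---
------
*---**
t=2: ------
*---**
-***--
-----*
***---
t=3: ------
******
-***--
---*--
**----
t=4: ---**-
*---**
-----*
*--*--
------
t=5: ---**-
*--*--
------
------
---**-
t=6: --*--*
---**-
------
------
---**-
t=7: --*--*
---**-
------
------
---**-

6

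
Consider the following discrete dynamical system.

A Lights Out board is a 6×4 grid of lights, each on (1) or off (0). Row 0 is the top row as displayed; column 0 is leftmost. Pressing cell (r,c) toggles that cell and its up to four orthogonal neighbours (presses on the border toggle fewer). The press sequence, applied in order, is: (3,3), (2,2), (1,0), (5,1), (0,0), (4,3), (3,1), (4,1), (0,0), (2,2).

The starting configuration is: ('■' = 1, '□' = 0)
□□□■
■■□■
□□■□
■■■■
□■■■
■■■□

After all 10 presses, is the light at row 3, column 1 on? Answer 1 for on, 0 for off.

gen 0: □□□■
■■□■
□□■□
■■■■
□■■■
■■■□
gen 1: □□□■
■■□■
□□■■
■■□□
□■■□
■■■□
gen 2: □□□■
■■■■
□■□□
■■■□
□■■□
■■■□
gen 3: ■□□■
□□■■
■■□□
■■■□
□■■□
■■■□
gen 4: ■□□■
□□■■
■■□□
■■■□
□□■□
□□□□
gen 5: □■□■
■□■■
■■□□
■■■□
□□■□
□□□□
gen 6: □■□■
■□■■
■■□□
■■■■
□□□■
□□□■
gen 7: □■□■
■□■■
■□□□
□□□■
□■□■
□□□■
gen 8: □■□■
■□■■
■□□□
□■□■
■□■■
□■□■
gen 9: ■□□■
□□■■
■□□□
□■□■
■□■■
□■□■
gen 10: ■□□■
□□□■
■■■■
□■■■
■□■■
□■□■

1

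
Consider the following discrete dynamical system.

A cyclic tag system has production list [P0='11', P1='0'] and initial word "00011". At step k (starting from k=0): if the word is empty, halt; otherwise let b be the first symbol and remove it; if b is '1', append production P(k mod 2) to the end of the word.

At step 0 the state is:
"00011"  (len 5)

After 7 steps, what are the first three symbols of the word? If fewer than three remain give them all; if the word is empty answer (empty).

111

gen 0: "00011"  (len 5)
gen 1: "0011"  (len 4)
gen 2: "011"  (len 3)
gen 3: "11"  (len 2)
gen 4: "10"  (len 2)
gen 5: "011"  (len 3)
gen 6: "11"  (len 2)
gen 7: "111"  (len 3)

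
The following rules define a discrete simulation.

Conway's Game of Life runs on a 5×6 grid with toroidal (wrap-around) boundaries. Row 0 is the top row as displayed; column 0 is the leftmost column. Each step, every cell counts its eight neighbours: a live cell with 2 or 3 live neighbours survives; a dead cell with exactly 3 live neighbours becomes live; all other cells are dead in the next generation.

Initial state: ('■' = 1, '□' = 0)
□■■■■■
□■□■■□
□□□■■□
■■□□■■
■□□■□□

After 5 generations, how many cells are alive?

12

gen 0: □■■■■■
□■□■■□
□□□■■□
■■□□■■
■□□■□□
gen 1: □■□□□■
■■□□□□
□■□□□□
■■■□□□
□□□□□□
gen 2: □■□□□□
□■■□□□
□□□□□□
■■■□□□
□□■□□□
gen 3: □■□□□□
□■■□□□
■□□□□□
□■■□□□
■□■□□□
gen 4: ■□□□□□
■■■□□□
■□□□□□
■□■□□□
■□■□□□
gen 5: ■□■□□■
■□□□□■
■□■□□■
■□□□□■
■□□□□■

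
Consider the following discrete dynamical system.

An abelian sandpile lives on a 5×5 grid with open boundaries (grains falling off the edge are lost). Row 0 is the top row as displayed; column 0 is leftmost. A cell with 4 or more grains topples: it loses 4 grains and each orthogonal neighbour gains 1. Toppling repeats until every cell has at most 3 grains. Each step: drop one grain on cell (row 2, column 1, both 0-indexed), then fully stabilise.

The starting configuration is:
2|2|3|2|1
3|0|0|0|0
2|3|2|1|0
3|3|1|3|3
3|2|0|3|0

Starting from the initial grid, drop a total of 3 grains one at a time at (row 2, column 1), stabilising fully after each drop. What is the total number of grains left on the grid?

39

gen 0: 2|2|3|2|1
3|0|0|0|0
2|3|2|1|0
3|3|1|3|3
3|2|0|3|0
gen 1: 3|2|3|2|1
0|2|0|0|0
1|2|3|1|0
2|2|2|3|3
1|0|1|3|0
gen 2: 3|2|3|2|1
0|2|0|0|0
1|3|3|1|0
2|2|2|3|3
1|0|1|3|0
gen 3: 3|2|3|2|1
0|3|1|0|0
2|1|0|2|0
2|3|3|3|3
1|0|1|3|0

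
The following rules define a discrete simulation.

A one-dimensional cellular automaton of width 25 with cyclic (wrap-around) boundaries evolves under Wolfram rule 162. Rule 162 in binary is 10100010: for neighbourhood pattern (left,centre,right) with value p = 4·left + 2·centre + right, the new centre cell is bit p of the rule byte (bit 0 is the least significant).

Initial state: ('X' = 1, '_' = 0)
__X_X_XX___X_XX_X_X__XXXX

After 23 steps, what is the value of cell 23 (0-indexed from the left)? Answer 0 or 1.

k=0  __X_X_XX___X_XX_X_X__XXXX
k=1  _X_X_X____X_X__X_X__X_XX_
k=2  X_X_X____X_X__X_X__X_X___
k=3  _X_X____X_X__X_X__X_X___X
k=4  X_X____X_X__X_X__X_X___X_
k=5  _X____X_X__X_X__X_X___X_X
k=6  X____X_X__X_X__X_X___X_X_
k=7  ____X_X__X_X__X_X___X_X_X
k=8  ___X_X__X_X__X_X___X_X_X_
k=9  __X_X__X_X__X_X___X_X_X__
k=10  _X_X__X_X__X_X___X_X_X___
k=11  X_X__X_X__X_X___X_X_X____
k=12  _X__X_X__X_X___X_X_X____X
k=13  X__X_X__X_X___X_X_X____X_
k=14  __X_X__X_X___X_X_X____X_X
k=15  _X_X__X_X___X_X_X____X_X_
k=16  X_X__X_X___X_X_X____X_X__
k=17  _X__X_X___X_X_X____X_X__X
k=18  X__X_X___X_X_X____X_X__X_
k=19  __X_X___X_X_X____X_X__X_X
k=20  _X_X___X_X_X____X_X__X_X_
k=21  X_X___X_X_X____X_X__X_X__
k=22  _X___X_X_X____X_X__X_X__X
k=23  X___X_X_X____X_X__X_X__X_

1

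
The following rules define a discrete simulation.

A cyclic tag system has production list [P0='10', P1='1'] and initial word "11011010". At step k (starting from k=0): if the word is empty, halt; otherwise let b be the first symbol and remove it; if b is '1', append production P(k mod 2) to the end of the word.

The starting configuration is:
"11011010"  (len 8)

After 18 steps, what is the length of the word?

9

step 0: "11011010"  (len 8)
step 1: "101101010"  (len 9)
step 2: "011010101"  (len 9)
step 3: "11010101"  (len 8)
step 4: "10101011"  (len 8)
step 5: "010101110"  (len 9)
step 6: "10101110"  (len 8)
step 7: "010111010"  (len 9)
step 8: "10111010"  (len 8)
step 9: "011101010"  (len 9)
step 10: "11101010"  (len 8)
step 11: "110101010"  (len 9)
step 12: "101010101"  (len 9)
step 13: "0101010110"  (len 10)
step 14: "101010110"  (len 9)
step 15: "0101011010"  (len 10)
step 16: "101011010"  (len 9)
step 17: "0101101010"  (len 10)
step 18: "101101010"  (len 9)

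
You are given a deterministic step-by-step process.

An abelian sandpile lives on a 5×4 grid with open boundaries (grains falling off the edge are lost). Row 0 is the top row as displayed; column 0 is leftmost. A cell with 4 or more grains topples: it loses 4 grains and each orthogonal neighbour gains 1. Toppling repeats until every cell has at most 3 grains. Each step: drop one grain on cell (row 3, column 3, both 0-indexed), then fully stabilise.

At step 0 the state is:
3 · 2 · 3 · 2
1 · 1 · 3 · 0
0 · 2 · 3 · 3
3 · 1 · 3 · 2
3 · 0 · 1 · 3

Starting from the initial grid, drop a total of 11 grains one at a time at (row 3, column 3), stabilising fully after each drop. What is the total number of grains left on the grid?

35

step 0: 3 · 2 · 3 · 2
1 · 1 · 3 · 0
0 · 2 · 3 · 3
3 · 1 · 3 · 2
3 · 0 · 1 · 3
step 1: 3 · 2 · 3 · 2
1 · 1 · 3 · 0
0 · 2 · 3 · 3
3 · 1 · 3 · 3
3 · 0 · 1 · 3
step 2: 3 · 3 · 0 · 3
1 · 2 · 1 · 2
0 · 3 · 2 · 1
3 · 2 · 1 · 3
3 · 0 · 3 · 0
step 3: 3 · 3 · 0 · 3
1 · 2 · 1 · 2
0 · 3 · 2 · 2
3 · 2 · 2 · 0
3 · 0 · 3 · 1
step 4: 3 · 3 · 0 · 3
1 · 2 · 1 · 2
0 · 3 · 2 · 2
3 · 2 · 2 · 1
3 · 0 · 3 · 1
step 5: 3 · 3 · 0 · 3
1 · 2 · 1 · 2
0 · 3 · 2 · 2
3 · 2 · 2 · 2
3 · 0 · 3 · 1
step 6: 3 · 3 · 0 · 3
1 · 2 · 1 · 2
0 · 3 · 2 · 2
3 · 2 · 2 · 3
3 · 0 · 3 · 1
step 7: 3 · 3 · 0 · 3
1 · 2 · 1 · 2
0 · 3 · 2 · 3
3 · 2 · 3 · 0
3 · 0 · 3 · 2
step 8: 3 · 3 · 0 · 3
1 · 2 · 1 · 2
0 · 3 · 2 · 3
3 · 2 · 3 · 1
3 · 0 · 3 · 2
step 9: 3 · 3 · 0 · 3
1 · 2 · 1 · 2
0 · 3 · 2 · 3
3 · 2 · 3 · 2
3 · 0 · 3 · 2
step 10: 3 · 3 · 0 · 3
1 · 2 · 1 · 2
0 · 3 · 2 · 3
3 · 2 · 3 · 3
3 · 0 · 3 · 2
step 11: 3 · 3 · 0 · 3
1 · 3 · 2 · 3
2 · 1 · 1 · 1
1 · 1 · 3 · 3
0 · 3 · 1 · 0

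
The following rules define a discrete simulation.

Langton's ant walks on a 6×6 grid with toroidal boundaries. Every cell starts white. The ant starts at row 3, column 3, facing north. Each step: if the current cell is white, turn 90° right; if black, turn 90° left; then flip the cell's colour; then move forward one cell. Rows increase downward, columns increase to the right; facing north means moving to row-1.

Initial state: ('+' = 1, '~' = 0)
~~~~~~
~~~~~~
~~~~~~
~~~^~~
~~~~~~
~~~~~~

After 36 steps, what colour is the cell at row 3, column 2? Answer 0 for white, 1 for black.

0

[0] ~~~~~~
~~~~~~
~~~~~~
~~~^~~
~~~~~~
~~~~~~
[1] ~~~~~~
~~~~~~
~~~~~~
~~~+>~
~~~~~~
~~~~~~
[2] ~~~~~~
~~~~~~
~~~~~~
~~~++~
~~~~v~
~~~~~~
[3] ~~~~~~
~~~~~~
~~~~~~
~~~++~
~~~<+~
~~~~~~
[4] ~~~~~~
~~~~~~
~~~~~~
~~~^+~
~~~++~
~~~~~~
[5] ~~~~~~
~~~~~~
~~~~~~
~~<~+~
~~~++~
~~~~~~
[6] ~~~~~~
~~~~~~
~~^~~~
~~+~+~
~~~++~
~~~~~~
[7] ~~~~~~
~~~~~~
~~+>~~
~~+~+~
~~~++~
~~~~~~
[8] ~~~~~~
~~~~~~
~~++~~
~~+v+~
~~~++~
~~~~~~
[9] ~~~~~~
~~~~~~
~~++~~
~~<++~
~~~++~
~~~~~~
[10] ~~~~~~
~~~~~~
~~++~~
~~~++~
~~v++~
~~~~~~
[11] ~~~~~~
~~~~~~
~~++~~
~~~++~
~<+++~
~~~~~~
[12] ~~~~~~
~~~~~~
~~++~~
~^~++~
~++++~
~~~~~~
[13] ~~~~~~
~~~~~~
~~++~~
~+>++~
~++++~
~~~~~~
[14] ~~~~~~
~~~~~~
~~++~~
~++++~
~+v++~
~~~~~~
[15] ~~~~~~
~~~~~~
~~++~~
~++++~
~+~>+~
~~~~~~
[16] ~~~~~~
~~~~~~
~~++~~
~++^+~
~+~~+~
~~~~~~
[17] ~~~~~~
~~~~~~
~~++~~
~+<~+~
~+~~+~
~~~~~~
[18] ~~~~~~
~~~~~~
~~++~~
~+~~+~
~+v~+~
~~~~~~
[19] ~~~~~~
~~~~~~
~~++~~
~+~~+~
~<+~+~
~~~~~~
[20] ~~~~~~
~~~~~~
~~++~~
~+~~+~
~~+~+~
~v~~~~
[21] ~~~~~~
~~~~~~
~~++~~
~+~~+~
~~+~+~
<+~~~~
[22] ~~~~~~
~~~~~~
~~++~~
~+~~+~
^~+~+~
++~~~~
[23] ~~~~~~
~~~~~~
~~++~~
~+~~+~
+>+~+~
++~~~~
[24] ~~~~~~
~~~~~~
~~++~~
~+~~+~
+++~+~
+v~~~~
[25] ~~~~~~
~~~~~~
~~++~~
~+~~+~
+++~+~
+~>~~~
[26] ~~v~~~
~~~~~~
~~++~~
~+~~+~
+++~+~
+~+~~~
[27] ~<+~~~
~~~~~~
~~++~~
~+~~+~
+++~+~
+~+~~~
[28] ~++~~~
~~~~~~
~~++~~
~+~~+~
+++~+~
+^+~~~
[29] ~++~~~
~~~~~~
~~++~~
~+~~+~
+++~+~
++>~~~
[30] ~++~~~
~~~~~~
~~++~~
~+~~+~
++^~+~
++~~~~
[31] ~++~~~
~~~~~~
~~++~~
~+~~+~
+<~~+~
++~~~~
[32] ~++~~~
~~~~~~
~~++~~
~+~~+~
+~~~+~
+v~~~~
[33] ~++~~~
~~~~~~
~~++~~
~+~~+~
+~~~+~
+~>~~~
[34] ~+v~~~
~~~~~~
~~++~~
~+~~+~
+~~~+~
+~+~~~
[35] ~+~>~~
~~~~~~
~~++~~
~+~~+~
+~~~+~
+~+~~~
[36] ~+~+~~
~~~v~~
~~++~~
~+~~+~
+~~~+~
+~+~~~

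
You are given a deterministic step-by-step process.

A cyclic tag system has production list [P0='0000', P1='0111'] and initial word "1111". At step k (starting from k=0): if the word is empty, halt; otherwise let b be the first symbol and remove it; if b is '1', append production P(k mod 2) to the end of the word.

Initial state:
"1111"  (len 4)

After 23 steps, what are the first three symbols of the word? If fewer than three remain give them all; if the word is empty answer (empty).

100

[0] "1111"  (len 4)
[1] "1110000"  (len 7)
[2] "1100000111"  (len 10)
[3] "1000001110000"  (len 13)
[4] "0000011100000111"  (len 16)
[5] "000011100000111"  (len 15)
[6] "00011100000111"  (len 14)
[7] "0011100000111"  (len 13)
[8] "011100000111"  (len 12)
[9] "11100000111"  (len 11)
[10] "11000001110111"  (len 14)
[11] "10000011101110000"  (len 17)
[12] "00000111011100000111"  (len 20)
[13] "0000111011100000111"  (len 19)
[14] "000111011100000111"  (len 18)
[15] "00111011100000111"  (len 17)
[16] "0111011100000111"  (len 16)
[17] "111011100000111"  (len 15)
[18] "110111000001110111"  (len 18)
[19] "101110000011101110000"  (len 21)
[20] "011100000111011100000111"  (len 24)
[21] "11100000111011100000111"  (len 23)
[22] "11000001110111000001110111"  (len 26)
[23] "10000011101110000011101110000"  (len 29)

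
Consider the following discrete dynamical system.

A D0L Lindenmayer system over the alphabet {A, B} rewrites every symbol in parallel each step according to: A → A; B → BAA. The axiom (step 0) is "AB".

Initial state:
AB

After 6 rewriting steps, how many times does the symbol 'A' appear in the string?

step 0: AB
step 1: ABAA
step 2: ABAAAA
step 3: ABAAAAAA
step 4: ABAAAAAAAA
step 5: ABAAAAAAAAAA
step 6: ABAAAAAAAAAAAA

13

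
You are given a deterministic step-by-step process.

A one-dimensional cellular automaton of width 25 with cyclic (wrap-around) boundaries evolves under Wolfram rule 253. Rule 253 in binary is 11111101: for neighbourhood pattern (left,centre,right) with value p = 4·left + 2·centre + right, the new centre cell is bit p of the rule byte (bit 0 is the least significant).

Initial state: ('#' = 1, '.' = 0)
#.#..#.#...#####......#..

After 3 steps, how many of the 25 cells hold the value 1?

25

0) #.#..#.#...#####......#..
1) ####.#####.##########.##.
2) #########################
3) #########################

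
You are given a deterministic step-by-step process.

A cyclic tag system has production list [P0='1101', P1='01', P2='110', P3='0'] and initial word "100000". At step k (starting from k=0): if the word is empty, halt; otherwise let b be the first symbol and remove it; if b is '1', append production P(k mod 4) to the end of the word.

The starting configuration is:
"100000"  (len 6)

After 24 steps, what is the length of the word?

0) "100000"  (len 6)
1) "000001101"  (len 9)
2) "00001101"  (len 8)
3) "0001101"  (len 7)
4) "001101"  (len 6)
5) "01101"  (len 5)
6) "1101"  (len 4)
7) "101110"  (len 6)
8) "011100"  (len 6)
9) "11100"  (len 5)
10) "110001"  (len 6)
11) "10001110"  (len 8)
12) "00011100"  (len 8)
13) "0011100"  (len 7)
14) "011100"  (len 6)
15) "11100"  (len 5)
16) "11000"  (len 5)
17) "10001101"  (len 8)
18) "000110101"  (len 9)
19) "00110101"  (len 8)
20) "0110101"  (len 7)
21) "110101"  (len 6)
22) "1010101"  (len 7)
23) "010101110"  (len 9)
24) "10101110"  (len 8)

8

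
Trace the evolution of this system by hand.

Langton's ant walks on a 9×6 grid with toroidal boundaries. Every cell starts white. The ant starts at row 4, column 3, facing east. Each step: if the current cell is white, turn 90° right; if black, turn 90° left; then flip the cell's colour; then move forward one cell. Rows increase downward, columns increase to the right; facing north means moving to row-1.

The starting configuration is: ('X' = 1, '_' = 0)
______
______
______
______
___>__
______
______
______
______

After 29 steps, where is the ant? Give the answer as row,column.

t=0: ______
______
______
______
___>__
______
______
______
______
t=1: ______
______
______
______
___X__
___v__
______
______
______
t=2: ______
______
______
______
___X__
__<X__
______
______
______
t=3: ______
______
______
______
__^X__
__XX__
______
______
______
t=4: ______
______
______
______
__X>__
__XX__
______
______
______
t=5: ______
______
______
___^__
__X___
__XX__
______
______
______
t=6: ______
______
______
___X>_
__X___
__XX__
______
______
______
t=7: ______
______
______
___XX_
__X_v_
__XX__
______
______
______
t=8: ______
______
______
___XX_
__X<X_
__XX__
______
______
______
t=9: ______
______
______
___^X_
__XXX_
__XX__
______
______
______
t=10: ______
______
______
__<_X_
__XXX_
__XX__
______
______
______
t=11: ______
______
__^___
__X_X_
__XXX_
__XX__
______
______
______
t=12: ______
______
__X>__
__X_X_
__XXX_
__XX__
______
______
______
t=13: ______
______
__XX__
__XvX_
__XXX_
__XX__
______
______
______
t=14: ______
______
__XX__
__<XX_
__XXX_
__XX__
______
______
______
t=15: ______
______
__XX__
___XX_
__vXX_
__XX__
______
______
______
t=16: ______
______
__XX__
___XX_
___>X_
__XX__
______
______
______
t=17: ______
______
__XX__
___^X_
____X_
__XX__
______
______
______
t=18: ______
______
__XX__
__<_X_
____X_
__XX__
______
______
______
t=19: ______
______
__^X__
__X_X_
____X_
__XX__
______
______
______
t=20: ______
______
_<_X__
__X_X_
____X_
__XX__
______
______
______
t=21: ______
_^____
_X_X__
__X_X_
____X_
__XX__
______
______
______
t=22: ______
_X>___
_X_X__
__X_X_
____X_
__XX__
______
______
______
t=23: ______
_XX___
_XvX__
__X_X_
____X_
__XX__
______
______
______
t=24: ______
_XX___
_<XX__
__X_X_
____X_
__XX__
______
______
______
t=25: ______
_XX___
__XX__
_vX_X_
____X_
__XX__
______
______
______
t=26: ______
_XX___
__XX__
<XX_X_
____X_
__XX__
______
______
______
t=27: ______
_XX___
^_XX__
XXX_X_
____X_
__XX__
______
______
______
t=28: ______
_XX___
X>XX__
XXX_X_
____X_
__XX__
______
______
______
t=29: ______
_XX___
XXXX__
XvX_X_
____X_
__XX__
______
______
______

3,1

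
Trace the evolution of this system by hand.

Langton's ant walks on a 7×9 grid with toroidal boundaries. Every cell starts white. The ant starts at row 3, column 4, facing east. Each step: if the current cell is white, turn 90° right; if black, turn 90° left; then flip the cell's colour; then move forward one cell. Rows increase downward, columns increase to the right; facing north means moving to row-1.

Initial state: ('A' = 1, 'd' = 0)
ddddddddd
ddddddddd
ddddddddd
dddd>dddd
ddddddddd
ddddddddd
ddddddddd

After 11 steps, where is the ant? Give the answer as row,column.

1,3

0) ddddddddd
ddddddddd
ddddddddd
dddd>dddd
ddddddddd
ddddddddd
ddddddddd
1) ddddddddd
ddddddddd
ddddddddd
ddddAdddd
ddddvdddd
ddddddddd
ddddddddd
2) ddddddddd
ddddddddd
ddddddddd
ddddAdddd
ddd<Adddd
ddddddddd
ddddddddd
3) ddddddddd
ddddddddd
ddddddddd
ddd^Adddd
dddAAdddd
ddddddddd
ddddddddd
4) ddddddddd
ddddddddd
ddddddddd
dddA>dddd
dddAAdddd
ddddddddd
ddddddddd
5) ddddddddd
ddddddddd
dddd^dddd
dddAddddd
dddAAdddd
ddddddddd
ddddddddd
6) ddddddddd
ddddddddd
ddddA>ddd
dddAddddd
dddAAdddd
ddddddddd
ddddddddd
7) ddddddddd
ddddddddd
ddddAAddd
dddAdvddd
dddAAdddd
ddddddddd
ddddddddd
8) ddddddddd
ddddddddd
ddddAAddd
dddA<Addd
dddAAdddd
ddddddddd
ddddddddd
9) ddddddddd
ddddddddd
dddd^Addd
dddAAAddd
dddAAdddd
ddddddddd
ddddddddd
10) ddddddddd
ddddddddd
ddd<dAddd
dddAAAddd
dddAAdddd
ddddddddd
ddddddddd
11) ddddddddd
ddd^ddddd
dddAdAddd
dddAAAddd
dddAAdddd
ddddddddd
ddddddddd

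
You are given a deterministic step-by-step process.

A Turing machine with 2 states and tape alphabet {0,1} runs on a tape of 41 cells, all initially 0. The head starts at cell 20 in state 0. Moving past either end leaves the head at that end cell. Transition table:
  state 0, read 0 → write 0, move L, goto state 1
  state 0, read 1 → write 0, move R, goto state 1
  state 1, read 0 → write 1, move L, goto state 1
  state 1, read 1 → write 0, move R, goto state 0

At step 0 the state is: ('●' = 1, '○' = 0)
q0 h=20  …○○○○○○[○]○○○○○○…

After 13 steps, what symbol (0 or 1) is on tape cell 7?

k=0  q0 h=20  …○○○○○○[○]○○○○○○…
k=1  q1 h=19  …○○○○○○[○]○○○○○○…
k=2  q1 h=18  …○○○○○○[○]●○○○○○…
k=3  q1 h=17  …○○○○○○[○]●●○○○○…
k=4  q1 h=16  …○○○○○○[○]●●●○○○…
k=5  q1 h=15  …○○○○○○[○]●●●●○○…
k=6  q1 h=14  …○○○○○○[○]●●●●●○…
k=7  q1 h=13  …○○○○○○[○]●●●●●●…
k=8  q1 h=12  …○○○○○○[○]●●●●●●…
k=9  q1 h=11  …○○○○○○[○]●●●●●●…
k=10  q1 h=10  …○○○○○○[○]●●●●●●…
k=11  q1 h= 9  …○○○○○○[○]●●●●●●…
k=12  q1 h= 8  …○○○○○○[○]●●●●●●…
k=13  q1 h= 7  …○○○○○○[○]●●●●●●…

0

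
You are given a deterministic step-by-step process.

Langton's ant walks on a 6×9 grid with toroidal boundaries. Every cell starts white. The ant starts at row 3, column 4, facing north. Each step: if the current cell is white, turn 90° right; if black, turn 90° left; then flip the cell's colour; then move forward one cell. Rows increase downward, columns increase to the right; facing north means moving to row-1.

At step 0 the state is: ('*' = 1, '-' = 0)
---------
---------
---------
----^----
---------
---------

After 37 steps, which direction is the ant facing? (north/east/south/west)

west

t=0: ---------
---------
---------
----^----
---------
---------
t=1: ---------
---------
---------
----*>---
---------
---------
t=2: ---------
---------
---------
----**---
-----v---
---------
t=3: ---------
---------
---------
----**---
----<*---
---------
t=4: ---------
---------
---------
----^*---
----**---
---------
t=5: ---------
---------
---------
---<-*---
----**---
---------
t=6: ---------
---------
---^-----
---*-*---
----**---
---------
t=7: ---------
---------
---*>----
---*-*---
----**---
---------
t=8: ---------
---------
---**----
---*v*---
----**---
---------
t=9: ---------
---------
---**----
---<**---
----**---
---------
t=10: ---------
---------
---**----
----**---
---v**---
---------
t=11: ---------
---------
---**----
----**---
--<***---
---------
t=12: ---------
---------
---**----
--^-**---
--****---
---------
t=13: ---------
---------
---**----
--*>**---
--****---
---------
t=14: ---------
---------
---**----
--****---
--*v**---
---------
t=15: ---------
---------
---**----
--****---
--*->*---
---------
t=16: ---------
---------
---**----
--**^*---
--*--*---
---------
t=17: ---------
---------
---**----
--*<-*---
--*--*---
---------
t=18: ---------
---------
---**----
--*--*---
--*v-*---
---------
t=19: ---------
---------
---**----
--*--*---
--<*-*---
---------
t=20: ---------
---------
---**----
--*--*---
---*-*---
--v------
t=21: ---------
---------
---**----
--*--*---
---*-*---
-<*------
t=22: ---------
---------
---**----
--*--*---
-^-*-*---
-**------
t=23: ---------
---------
---**----
--*--*---
-*>*-*---
-**------
t=24: ---------
---------
---**----
--*--*---
-***-*---
-*v------
t=25: ---------
---------
---**----
--*--*---
-***-*---
-*->-----
t=26: ---v-----
---------
---**----
--*--*---
-***-*---
-*-*-----
t=27: --<*-----
---------
---**----
--*--*---
-***-*---
-*-*-----
t=28: --**-----
---------
---**----
--*--*---
-***-*---
-*^*-----
t=29: --**-----
---------
---**----
--*--*---
-***-*---
-**>-----
t=30: --**-----
---------
---**----
--*--*---
-**^-*---
-**------
t=31: --**-----
---------
---**----
--*--*---
-*<--*---
-**------
t=32: --**-----
---------
---**----
--*--*---
-*---*---
-*v------
t=33: --**-----
---------
---**----
--*--*---
-*---*---
-*->-----
t=34: --*v-----
---------
---**----
--*--*---
-*---*---
-*-*-----
t=35: --*->----
---------
---**----
--*--*---
-*---*---
-*-*-----
t=36: --*-*----
----v----
---**----
--*--*---
-*---*---
-*-*-----
t=37: --*-*----
---<*----
---**----
--*--*---
-*---*---
-*-*-----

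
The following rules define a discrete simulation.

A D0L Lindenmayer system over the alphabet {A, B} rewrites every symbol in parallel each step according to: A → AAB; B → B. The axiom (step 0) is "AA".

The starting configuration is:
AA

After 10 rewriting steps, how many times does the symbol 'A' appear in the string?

gen 0: AA
gen 1: AABAAB
gen 2: AABAABBAABAABB
gen 3: AABAABBAABAABBBAABAABBAABAABBB
gen 4: AABAABBAABAABBBAABAABBAABAABBBBAABAABBAABAABBBAABAABBAABAABBBB
gen 5: AABAABBAABAABBBAABAABBAABAABBBBAABAABBAABAABBBAABAABBAABAA…BBAABAABBBAABAABBAABAABBBBAABAABBAABAABBBAABAABBAABAABBBBB  (len 126)
gen 6: AABAABBAABAABBBAABAABBAABAABBBBAABAABBAABAABBBAABAABBAABAA…BAABAABBBAABAABBAABAABBBBAABAABBAABAABBBAABAABBAABAABBBBBB  (len 254)
gen 7: AABAABBAABAABBBAABAABBAABAABBBBAABAABBAABAABBBAABAABBAABAA…AABAABBBAABAABBAABAABBBBAABAABBAABAABBBAABAABBAABAABBBBBBB  (len 510)
gen 8: AABAABBAABAABBBAABAABBAABAABBBBAABAABBAABAABBBAABAABBAABAA…ABAABBBAABAABBAABAABBBBAABAABBAABAABBBAABAABBAABAABBBBBBBB  (len 1022)
gen 9: AABAABBAABAABBBAABAABBAABAABBBBAABAABBAABAABBBAABAABBAABAA…BAABBBAABAABBAABAABBBBAABAABBAABAABBBAABAABBAABAABBBBBBBBB  (len 2046)
gen 10: AABAABBAABAABBBAABAABBAABAABBBBAABAABBAABAABBBAABAABBAABAA…AABBBAABAABBAABAABBBBAABAABBAABAABBBAABAABBAABAABBBBBBBBBB  (len 4094)

2048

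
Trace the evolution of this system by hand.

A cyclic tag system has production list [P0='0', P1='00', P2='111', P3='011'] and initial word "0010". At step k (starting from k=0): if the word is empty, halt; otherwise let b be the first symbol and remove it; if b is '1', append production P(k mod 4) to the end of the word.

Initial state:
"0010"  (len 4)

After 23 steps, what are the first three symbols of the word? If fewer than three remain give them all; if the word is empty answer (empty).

gen 0: "0010"  (len 4)
gen 1: "010"  (len 3)
gen 2: "10"  (len 2)
gen 3: "0111"  (len 4)
gen 4: "111"  (len 3)
gen 5: "110"  (len 3)
gen 6: "1000"  (len 4)
gen 7: "000111"  (len 6)
gen 8: "00111"  (len 5)
gen 9: "0111"  (len 4)
gen 10: "111"  (len 3)
gen 11: "11111"  (len 5)
gen 12: "1111011"  (len 7)
gen 13: "1110110"  (len 7)
gen 14: "11011000"  (len 8)
gen 15: "1011000111"  (len 10)
gen 16: "011000111011"  (len 12)
gen 17: "11000111011"  (len 11)
gen 18: "100011101100"  (len 12)
gen 19: "00011101100111"  (len 14)
gen 20: "0011101100111"  (len 13)
gen 21: "011101100111"  (len 12)
gen 22: "11101100111"  (len 11)
gen 23: "1101100111111"  (len 13)

110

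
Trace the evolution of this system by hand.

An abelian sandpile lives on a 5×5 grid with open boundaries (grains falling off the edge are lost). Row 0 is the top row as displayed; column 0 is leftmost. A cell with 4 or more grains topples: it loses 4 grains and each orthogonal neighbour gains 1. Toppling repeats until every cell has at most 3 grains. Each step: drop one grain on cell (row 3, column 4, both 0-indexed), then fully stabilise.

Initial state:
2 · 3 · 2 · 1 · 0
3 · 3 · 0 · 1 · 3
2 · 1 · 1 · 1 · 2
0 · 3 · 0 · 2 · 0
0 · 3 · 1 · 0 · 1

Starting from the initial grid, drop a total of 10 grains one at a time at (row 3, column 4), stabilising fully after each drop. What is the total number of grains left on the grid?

38

[0] 2 · 3 · 2 · 1 · 0
3 · 3 · 0 · 1 · 3
2 · 1 · 1 · 1 · 2
0 · 3 · 0 · 2 · 0
0 · 3 · 1 · 0 · 1
[1] 2 · 3 · 2 · 1 · 0
3 · 3 · 0 · 1 · 3
2 · 1 · 1 · 1 · 2
0 · 3 · 0 · 2 · 1
0 · 3 · 1 · 0 · 1
[2] 2 · 3 · 2 · 1 · 0
3 · 3 · 0 · 1 · 3
2 · 1 · 1 · 1 · 2
0 · 3 · 0 · 2 · 2
0 · 3 · 1 · 0 · 1
[3] 2 · 3 · 2 · 1 · 0
3 · 3 · 0 · 1 · 3
2 · 1 · 1 · 1 · 2
0 · 3 · 0 · 2 · 3
0 · 3 · 1 · 0 · 1
[4] 2 · 3 · 2 · 1 · 0
3 · 3 · 0 · 1 · 3
2 · 1 · 1 · 1 · 3
0 · 3 · 0 · 3 · 0
0 · 3 · 1 · 0 · 2
[5] 2 · 3 · 2 · 1 · 0
3 · 3 · 0 · 1 · 3
2 · 1 · 1 · 1 · 3
0 · 3 · 0 · 3 · 1
0 · 3 · 1 · 0 · 2
[6] 2 · 3 · 2 · 1 · 0
3 · 3 · 0 · 1 · 3
2 · 1 · 1 · 1 · 3
0 · 3 · 0 · 3 · 2
0 · 3 · 1 · 0 · 2
[7] 2 · 3 · 2 · 1 · 0
3 · 3 · 0 · 1 · 3
2 · 1 · 1 · 1 · 3
0 · 3 · 0 · 3 · 3
0 · 3 · 1 · 0 · 2
[8] 2 · 3 · 2 · 1 · 1
3 · 3 · 0 · 2 · 0
2 · 1 · 1 · 3 · 1
0 · 3 · 1 · 0 · 2
0 · 3 · 1 · 1 · 3
[9] 2 · 3 · 2 · 1 · 1
3 · 3 · 0 · 2 · 0
2 · 1 · 1 · 3 · 1
0 · 3 · 1 · 0 · 3
0 · 3 · 1 · 1 · 3
[10] 2 · 3 · 2 · 1 · 1
3 · 3 · 0 · 2 · 0
2 · 1 · 1 · 3 · 2
0 · 3 · 1 · 1 · 1
0 · 3 · 1 · 2 · 0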